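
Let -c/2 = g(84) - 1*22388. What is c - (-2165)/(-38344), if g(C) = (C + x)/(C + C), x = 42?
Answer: 1716831263/38344 ≈ 44774.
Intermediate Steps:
g(C) = (42 + C)/(2*C) (g(C) = (C + 42)/(C + C) = (42 + C)/((2*C)) = (42 + C)*(1/(2*C)) = (42 + C)/(2*C))
c = 89549/2 (c = -2*((½)*(42 + 84)/84 - 1*22388) = -2*((½)*(1/84)*126 - 22388) = -2*(¾ - 22388) = -2*(-89549/4) = 89549/2 ≈ 44775.)
c - (-2165)/(-38344) = 89549/2 - (-2165)/(-38344) = 89549/2 - (-2165)*(-1)/38344 = 89549/2 - 1*2165/38344 = 89549/2 - 2165/38344 = 1716831263/38344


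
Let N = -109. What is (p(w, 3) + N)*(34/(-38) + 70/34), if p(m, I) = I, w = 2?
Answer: -39856/323 ≈ -123.39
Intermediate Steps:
(p(w, 3) + N)*(34/(-38) + 70/34) = (3 - 109)*(34/(-38) + 70/34) = -106*(34*(-1/38) + 70*(1/34)) = -106*(-17/19 + 35/17) = -106*376/323 = -39856/323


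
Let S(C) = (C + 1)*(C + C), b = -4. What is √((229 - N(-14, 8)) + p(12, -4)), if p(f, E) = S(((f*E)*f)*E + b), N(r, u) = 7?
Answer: √10584822 ≈ 3253.4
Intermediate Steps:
S(C) = 2*C*(1 + C) (S(C) = (1 + C)*(2*C) = 2*C*(1 + C))
p(f, E) = 2*(-4 + E²*f²)*(-3 + E²*f²) (p(f, E) = 2*(((f*E)*f)*E - 4)*(1 + (((f*E)*f)*E - 4)) = 2*(((E*f)*f)*E - 4)*(1 + (((E*f)*f)*E - 4)) = 2*((E*f²)*E - 4)*(1 + ((E*f²)*E - 4)) = 2*(E²*f² - 4)*(1 + (E²*f² - 4)) = 2*(-4 + E²*f²)*(1 + (-4 + E²*f²)) = 2*(-4 + E²*f²)*(-3 + E²*f²))
√((229 - N(-14, 8)) + p(12, -4)) = √((229 - 1*7) + 2*(-4 + (-4)²*12²)*(-3 + (-4)²*12²)) = √((229 - 7) + 2*(-4 + 16*144)*(-3 + 16*144)) = √(222 + 2*(-4 + 2304)*(-3 + 2304)) = √(222 + 2*2300*2301) = √(222 + 10584600) = √10584822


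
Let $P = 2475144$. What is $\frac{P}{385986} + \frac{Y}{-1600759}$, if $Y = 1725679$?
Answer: $\frac{549336849967}{102978427229} \approx 5.3345$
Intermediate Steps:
$\frac{P}{385986} + \frac{Y}{-1600759} = \frac{2475144}{385986} + \frac{1725679}{-1600759} = 2475144 \cdot \frac{1}{385986} + 1725679 \left(- \frac{1}{1600759}\right) = \frac{412524}{64331} - \frac{1725679}{1600759} = \frac{549336849967}{102978427229}$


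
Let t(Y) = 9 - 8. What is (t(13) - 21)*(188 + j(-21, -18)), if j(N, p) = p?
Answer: -3400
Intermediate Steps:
t(Y) = 1
(t(13) - 21)*(188 + j(-21, -18)) = (1 - 21)*(188 - 18) = -20*170 = -3400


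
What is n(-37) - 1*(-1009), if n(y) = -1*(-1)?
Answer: 1010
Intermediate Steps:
n(y) = 1
n(-37) - 1*(-1009) = 1 - 1*(-1009) = 1 + 1009 = 1010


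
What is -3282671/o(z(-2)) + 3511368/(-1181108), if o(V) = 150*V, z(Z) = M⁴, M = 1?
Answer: -969428921167/44291550 ≈ -21887.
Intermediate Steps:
z(Z) = 1 (z(Z) = 1⁴ = 1)
-3282671/o(z(-2)) + 3511368/(-1181108) = -3282671/(150*1) + 3511368/(-1181108) = -3282671/150 + 3511368*(-1/1181108) = -3282671*1/150 - 877842/295277 = -3282671/150 - 877842/295277 = -969428921167/44291550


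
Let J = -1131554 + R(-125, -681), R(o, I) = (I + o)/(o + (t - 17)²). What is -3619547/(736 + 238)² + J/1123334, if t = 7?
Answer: -64242596836097/13321000072300 ≈ -4.8227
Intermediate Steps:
R(o, I) = (I + o)/(100 + o) (R(o, I) = (I + o)/(o + (7 - 17)²) = (I + o)/(o + (-10)²) = (I + o)/(o + 100) = (I + o)/(100 + o))
J = -28288044/25 (J = -1131554 + (-681 - 125)/(100 - 125) = -1131554 - 806/(-25) = -1131554 - 1/25*(-806) = -1131554 + 806/25 = -28288044/25 ≈ -1.1315e+6)
-3619547/(736 + 238)² + J/1123334 = -3619547/(736 + 238)² - 28288044/25/1123334 = -3619547/(974²) - 28288044/25*1/1123334 = -3619547/948676 - 14144022/14041675 = -64242596836097/13321000072300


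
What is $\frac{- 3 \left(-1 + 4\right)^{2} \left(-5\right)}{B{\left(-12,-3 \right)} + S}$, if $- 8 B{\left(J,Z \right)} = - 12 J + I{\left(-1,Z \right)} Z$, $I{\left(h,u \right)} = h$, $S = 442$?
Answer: $\frac{1080}{3389} \approx 0.31868$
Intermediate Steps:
$B{\left(J,Z \right)} = \frac{Z}{8} + \frac{3 J}{2}$ ($B{\left(J,Z \right)} = - \frac{- 12 J - Z}{8} = - \frac{- Z - 12 J}{8} = \frac{Z}{8} + \frac{3 J}{2}$)
$\frac{- 3 \left(-1 + 4\right)^{2} \left(-5\right)}{B{\left(-12,-3 \right)} + S} = \frac{- 3 \left(-1 + 4\right)^{2} \left(-5\right)}{\left(\frac{1}{8} \left(-3\right) + \frac{3}{2} \left(-12\right)\right) + 442} = \frac{- 3 \cdot 3^{2} \left(-5\right)}{\left(- \frac{3}{8} - 18\right) + 442} = \frac{\left(-3\right) 9 \left(-5\right)}{- \frac{147}{8} + 442} = \frac{\left(-27\right) \left(-5\right)}{\frac{3389}{8}} = 135 \cdot \frac{8}{3389} = \frac{1080}{3389}$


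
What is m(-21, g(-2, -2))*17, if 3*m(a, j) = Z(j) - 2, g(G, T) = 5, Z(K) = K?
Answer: 17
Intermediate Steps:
m(a, j) = -⅔ + j/3 (m(a, j) = (j - 2)/3 = (-2 + j)/3 = -⅔ + j/3)
m(-21, g(-2, -2))*17 = (-⅔ + (⅓)*5)*17 = (-⅔ + 5/3)*17 = 1*17 = 17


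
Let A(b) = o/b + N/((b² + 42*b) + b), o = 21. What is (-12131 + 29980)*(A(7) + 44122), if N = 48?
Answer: 137828175251/175 ≈ 7.8759e+8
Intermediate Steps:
A(b) = 21/b + 48/(b² + 43*b) (A(b) = 21/b + 48/((b² + 42*b) + b) = 21/b + 48/(b² + 43*b))
(-12131 + 29980)*(A(7) + 44122) = (-12131 + 29980)*(3*(317 + 7*7)/(7*(43 + 7)) + 44122) = 17849*(3*(⅐)*(317 + 49)/50 + 44122) = 17849*(3*(⅐)*(1/50)*366 + 44122) = 17849*(549/175 + 44122) = 17849*(7721899/175) = 137828175251/175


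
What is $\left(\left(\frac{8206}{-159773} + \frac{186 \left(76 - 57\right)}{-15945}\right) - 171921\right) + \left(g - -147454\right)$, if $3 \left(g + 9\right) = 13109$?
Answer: $- \frac{51223197907357}{2547580485} \approx -20107.0$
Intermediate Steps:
$g = \frac{13082}{3}$ ($g = -9 + \frac{1}{3} \cdot 13109 = -9 + \frac{13109}{3} = \frac{13082}{3} \approx 4360.7$)
$\left(\left(\frac{8206}{-159773} + \frac{186 \left(76 - 57\right)}{-15945}\right) - 171921\right) + \left(g - -147454\right) = \left(\left(\frac{8206}{-159773} + \frac{186 \left(76 - 57\right)}{-15945}\right) - 171921\right) + \left(\frac{13082}{3} - -147454\right) = \left(\left(8206 \left(- \frac{1}{159773}\right) + 186 \cdot 19 \left(- \frac{1}{15945}\right)\right) - 171921\right) + \left(\frac{13082}{3} + 147454\right) = \left(\left(- \frac{8206}{159773} + 3534 \left(- \frac{1}{15945}\right)\right) - 171921\right) + \frac{455444}{3} = \left(\left(- \frac{8206}{159773} - \frac{1178}{5315}\right) - 171921\right) + \frac{455444}{3} = \left(- \frac{231827484}{849193495} - 171921\right) + \frac{455444}{3} = - \frac{145994426681379}{849193495} + \frac{455444}{3} = - \frac{51223197907357}{2547580485}$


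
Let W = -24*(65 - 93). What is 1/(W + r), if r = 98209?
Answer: 1/98881 ≈ 1.0113e-5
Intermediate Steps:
W = 672 (W = -24*(-28) = 672)
1/(W + r) = 1/(672 + 98209) = 1/98881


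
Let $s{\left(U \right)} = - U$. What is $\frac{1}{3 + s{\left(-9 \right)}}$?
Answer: $\frac{1}{12} \approx 0.083333$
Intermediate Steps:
$\frac{1}{3 + s{\left(-9 \right)}} = \frac{1}{3 - -9} = \frac{1}{3 + 9} = \frac{1}{12}$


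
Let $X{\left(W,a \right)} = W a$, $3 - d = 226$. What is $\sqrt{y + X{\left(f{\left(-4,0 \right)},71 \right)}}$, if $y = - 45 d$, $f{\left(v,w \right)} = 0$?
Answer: $3 \sqrt{1115} \approx 100.17$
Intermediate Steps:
$d = -223$ ($d = 3 - 226 = -223$)
$y = 10035$ ($y = \left(-45\right) \left(-223\right) = 10035$)
$\sqrt{y + X{\left(f{\left(-4,0 \right)},71 \right)}} = \sqrt{10035 + 0 \cdot 71} = \sqrt{10035 + 0} = \sqrt{10035} = 3 \sqrt{1115}$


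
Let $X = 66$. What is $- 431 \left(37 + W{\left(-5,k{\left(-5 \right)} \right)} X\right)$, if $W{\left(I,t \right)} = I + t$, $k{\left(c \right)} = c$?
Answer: $268513$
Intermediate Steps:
$- 431 \left(37 + W{\left(-5,k{\left(-5 \right)} \right)} X\right) = - 431 \left(37 + \left(-5 - 5\right) 66\right) = - 431 \left(37 - 660\right) = \left(-431\right) \left(-623\right) = 268513$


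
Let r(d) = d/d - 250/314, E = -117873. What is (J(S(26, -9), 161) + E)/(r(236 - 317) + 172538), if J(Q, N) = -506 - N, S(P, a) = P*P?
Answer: -9305390/13544249 ≈ -0.68704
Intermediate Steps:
S(P, a) = P²
r(d) = 32/157 (r(d) = 1 - 250*1/314 = 1 - 125/157 = 32/157)
(J(S(26, -9), 161) + E)/(r(236 - 317) + 172538) = ((-506 - 1*161) - 117873)/(32/157 + 172538) = ((-506 - 161) - 117873)/(27088498/157) = (-667 - 117873)*(157/27088498) = -118540*157/27088498 = -9305390/13544249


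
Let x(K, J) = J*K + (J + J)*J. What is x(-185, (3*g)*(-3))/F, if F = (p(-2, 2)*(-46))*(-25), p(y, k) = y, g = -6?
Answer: 2079/1150 ≈ 1.8078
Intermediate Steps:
F = -2300 (F = -2*(-46)*(-25) = 92*(-25) = -2300)
x(K, J) = 2*J**2 + J*K (x(K, J) = J*K + (2*J)*J = J*K + 2*J**2 = 2*J**2 + J*K)
x(-185, (3*g)*(-3))/F = (((3*(-6))*(-3))*(-185 + 2*((3*(-6))*(-3))))/(-2300) = ((-18*(-3))*(-185 + 2*(-18*(-3))))*(-1/2300) = (54*(-185 + 2*54))*(-1/2300) = (54*(-185 + 108))*(-1/2300) = (54*(-77))*(-1/2300) = -4158*(-1/2300) = 2079/1150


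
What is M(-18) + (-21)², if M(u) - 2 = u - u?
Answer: 443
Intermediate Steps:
M(u) = 2 (M(u) = 2 + (u - u) = 2 + 0 = 2)
M(-18) + (-21)² = 2 + (-21)² = 2 + 441 = 443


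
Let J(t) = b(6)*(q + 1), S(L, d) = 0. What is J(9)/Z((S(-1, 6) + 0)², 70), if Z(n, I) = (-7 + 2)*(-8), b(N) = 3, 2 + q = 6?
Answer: 3/8 ≈ 0.37500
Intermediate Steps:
q = 4 (q = -2 + 6 = 4)
J(t) = 15 (J(t) = 3*(4 + 1) = 3*5 = 15)
Z(n, I) = 40 (Z(n, I) = -5*(-8) = 40)
J(9)/Z((S(-1, 6) + 0)², 70) = 15/40 = 15*(1/40) = 3/8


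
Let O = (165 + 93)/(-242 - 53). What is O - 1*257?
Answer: -76073/295 ≈ -257.87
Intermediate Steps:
O = -258/295 (O = 258/(-295) = 258*(-1/295) = -258/295 ≈ -0.87458)
O - 1*257 = -258/295 - 1*257 = -258/295 - 257 = -76073/295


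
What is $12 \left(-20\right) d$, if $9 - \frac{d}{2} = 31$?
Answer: $10560$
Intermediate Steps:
$d = -44$ ($d = 18 - 62 = -44$)
$12 \left(-20\right) d = 12 \left(-20\right) \left(-44\right) = \left(-240\right) \left(-44\right) = 10560$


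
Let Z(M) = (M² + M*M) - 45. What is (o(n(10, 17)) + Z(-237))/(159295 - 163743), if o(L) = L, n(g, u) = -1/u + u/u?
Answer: -1908997/75616 ≈ -25.246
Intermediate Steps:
n(g, u) = 1 - 1/u (n(g, u) = -1/u + 1 = 1 - 1/u)
Z(M) = -45 + 2*M² (Z(M) = (M² + M²) - 45 = 2*M² - 45 = -45 + 2*M²)
(o(n(10, 17)) + Z(-237))/(159295 - 163743) = ((-1 + 17)/17 + (-45 + 2*(-237)²))/(159295 - 163743) = ((1/17)*16 + (-45 + 2*56169))/(-4448) = (16/17 + (-45 + 112338))*(-1/4448) = (16/17 + 112293)*(-1/4448) = (1908997/17)*(-1/4448) = -1908997/75616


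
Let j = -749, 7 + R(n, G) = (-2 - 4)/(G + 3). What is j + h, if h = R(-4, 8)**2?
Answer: -83740/121 ≈ -692.07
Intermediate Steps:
R(n, G) = -7 - 6/(3 + G) (R(n, G) = -7 + (-2 - 4)/(G + 3) = -7 - 6/(3 + G))
h = 6889/121 (h = ((-27 - 7*8)/(3 + 8))**2 = ((-27 - 56)/11)**2 = ((1/11)*(-83))**2 = (-83/11)**2 = 6889/121 ≈ 56.934)
j + h = -749 + 6889/121 = -83740/121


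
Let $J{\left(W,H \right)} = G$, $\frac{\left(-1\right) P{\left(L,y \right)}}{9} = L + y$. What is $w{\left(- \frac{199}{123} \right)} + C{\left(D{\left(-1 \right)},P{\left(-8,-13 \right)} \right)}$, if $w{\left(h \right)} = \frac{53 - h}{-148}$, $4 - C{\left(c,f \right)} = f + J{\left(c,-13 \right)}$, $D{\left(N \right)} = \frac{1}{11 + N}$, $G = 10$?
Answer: $- \frac{1778249}{9102} \approx -195.37$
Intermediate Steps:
$P{\left(L,y \right)} = - 9 L - 9 y$ ($P{\left(L,y \right)} = - 9 \left(L + y\right) = - 9 L - 9 y$)
$J{\left(W,H \right)} = 10$
$C{\left(c,f \right)} = -6 - f$ ($C{\left(c,f \right)} = 4 - \left(f + 10\right) = 4 - \left(10 + f\right) = -6 - f$)
$w{\left(h \right)} = - \frac{53}{148} + \frac{h}{148}$ ($w{\left(h \right)} = \left(53 - h\right) \left(- \frac{1}{148}\right) = - \frac{53}{148} + \frac{h}{148}$)
$w{\left(- \frac{199}{123} \right)} + C{\left(D{\left(-1 \right)},P{\left(-8,-13 \right)} \right)} = \left(- \frac{53}{148} + \frac{\left(-199\right) \frac{1}{123}}{148}\right) - \left(6 + 72 + 117\right) = \left(- \frac{53}{148} + \frac{\left(-199\right) \frac{1}{123}}{148}\right) - 195 = \left(- \frac{53}{148} + \frac{1}{148} \left(- \frac{199}{123}\right)\right) - 195 = \left(- \frac{53}{148} - \frac{199}{18204}\right) - 195 = - \frac{3359}{9102} - 195 = - \frac{1778249}{9102}$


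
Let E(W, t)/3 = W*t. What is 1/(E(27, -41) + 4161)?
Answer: 1/840 ≈ 0.0011905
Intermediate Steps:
E(W, t) = 3*W*t (E(W, t) = 3*(W*t) = 3*W*t)
1/(E(27, -41) + 4161) = 1/(3*27*(-41) + 4161) = 1/(-3321 + 4161) = 1/840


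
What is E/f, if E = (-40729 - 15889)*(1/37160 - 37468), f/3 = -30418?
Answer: -39414928673611/1695499320 ≈ -23247.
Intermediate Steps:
f = -91254 (f = 3*(-30418) = -91254)
E = 39414928673611/18580 (E = -56618*(1/37160 - 37468) = -56618*(-1392310879/37160) = 39414928673611/18580 ≈ 2.1214e+9)
E/f = (39414928673611/18580)/(-91254) = (39414928673611/18580)*(-1/91254) = -39414928673611/1695499320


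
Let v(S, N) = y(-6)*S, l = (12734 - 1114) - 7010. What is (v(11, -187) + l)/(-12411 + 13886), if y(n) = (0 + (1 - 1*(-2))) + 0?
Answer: 4643/1475 ≈ 3.1478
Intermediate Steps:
y(n) = 3 (y(n) = (0 + (1 + 2)) + 0 = (0 + 3) + 0 = 3 + 0 = 3)
l = 4610 (l = 11620 - 7010 = 4610)
v(S, N) = 3*S
(v(11, -187) + l)/(-12411 + 13886) = (3*11 + 4610)/(-12411 + 13886) = (33 + 4610)/1475 = 4643*(1/1475) = 4643/1475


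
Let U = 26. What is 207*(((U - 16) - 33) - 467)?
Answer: -101430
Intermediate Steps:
207*(((U - 16) - 33) - 467) = 207*(((26 - 16) - 33) - 467) = 207*((10 - 33) - 467) = 207*(-23 - 467) = 207*(-490) = -101430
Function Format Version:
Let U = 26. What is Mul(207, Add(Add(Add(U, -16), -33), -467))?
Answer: -101430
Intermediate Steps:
Mul(207, Add(Add(Add(U, -16), -33), -467)) = Mul(207, Add(Add(Add(26, -16), -33), -467)) = Mul(207, Add(Add(10, -33), -467)) = Mul(207, Add(-23, -467)) = Mul(207, -490) = -101430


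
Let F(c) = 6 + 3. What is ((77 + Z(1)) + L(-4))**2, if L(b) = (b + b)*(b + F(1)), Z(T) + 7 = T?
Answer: 961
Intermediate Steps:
F(c) = 9
Z(T) = -7 + T
L(b) = 2*b*(9 + b) (L(b) = (b + b)*(b + 9) = (2*b)*(9 + b) = 2*b*(9 + b))
((77 + Z(1)) + L(-4))**2 = ((77 + (-7 + 1)) + 2*(-4)*(9 - 4))**2 = ((77 - 6) + 2*(-4)*5)**2 = (71 - 40)**2 = 31**2 = 961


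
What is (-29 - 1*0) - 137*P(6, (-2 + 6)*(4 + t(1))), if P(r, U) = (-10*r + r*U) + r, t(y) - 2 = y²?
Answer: -15647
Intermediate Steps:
t(y) = 2 + y²
P(r, U) = -9*r + U*r (P(r, U) = (-10*r + U*r) + r = -9*r + U*r)
(-29 - 1*0) - 137*P(6, (-2 + 6)*(4 + t(1))) = (-29 - 1*0) - 822*(-9 + (-2 + 6)*(4 + (2 + 1²))) = (-29 + 0) - 822*(-9 + 4*(4 + (2 + 1))) = -29 - 822*(-9 + 4*(4 + 3)) = -29 - 822*(-9 + 4*7) = -29 - 822*(-9 + 28) = -29 - 822*19 = -29 - 137*114 = -29 - 15618 = -15647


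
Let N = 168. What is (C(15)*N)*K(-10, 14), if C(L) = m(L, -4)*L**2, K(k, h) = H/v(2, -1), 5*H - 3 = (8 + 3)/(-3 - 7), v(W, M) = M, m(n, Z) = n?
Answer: -215460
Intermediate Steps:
H = 19/50 (H = 3/5 + ((8 + 3)/(-3 - 7))/5 = 3/5 + (11/(-10))/5 = 3/5 + (11*(-1/10))/5 = 3/5 + (1/5)*(-11/10) = 3/5 - 11/50 = 19/50 ≈ 0.38000)
K(k, h) = -19/50 (K(k, h) = (19/50)/(-1) = (19/50)*(-1) = -19/50)
C(L) = L**3 (C(L) = L*L**2 = L**3)
(C(15)*N)*K(-10, 14) = (15**3*168)*(-19/50) = (3375*168)*(-19/50) = 567000*(-19/50) = -215460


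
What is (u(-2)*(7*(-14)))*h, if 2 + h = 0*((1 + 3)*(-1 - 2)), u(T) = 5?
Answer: 980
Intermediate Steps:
h = -2 (h = -2 + 0*((1 + 3)*(-1 - 2)) = -2 + 0*(4*(-3)) = -2 + 0*(-12) = -2 + 0 = -2)
(u(-2)*(7*(-14)))*h = (5*(7*(-14)))*(-2) = (5*(-98))*(-2) = -490*(-2) = 980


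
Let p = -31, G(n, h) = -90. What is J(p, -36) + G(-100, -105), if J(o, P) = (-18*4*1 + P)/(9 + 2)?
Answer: -1098/11 ≈ -99.818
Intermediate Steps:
J(o, P) = -72/11 + P/11 (J(o, P) = (-3*24*1 + P)/11 = (-72*1 + P)*(1/11) = (-72 + P)*(1/11) = -72/11 + P/11)
J(p, -36) + G(-100, -105) = (-72/11 + (1/11)*(-36)) - 90 = (-72/11 - 36/11) - 90 = -108/11 - 90 = -1098/11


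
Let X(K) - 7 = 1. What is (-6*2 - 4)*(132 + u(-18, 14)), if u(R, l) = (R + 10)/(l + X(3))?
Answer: -23168/11 ≈ -2106.2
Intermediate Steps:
X(K) = 8 (X(K) = 7 + 1 = 8)
u(R, l) = (10 + R)/(8 + l) (u(R, l) = (R + 10)/(l + 8) = (10 + R)/(8 + l))
(-6*2 - 4)*(132 + u(-18, 14)) = (-6*2 - 4)*(132 + (10 - 18)/(8 + 14)) = (-12 - 4)*(132 - 8/22) = -16*(132 + (1/22)*(-8)) = -16*(132 - 4/11) = -16*1448/11 = -23168/11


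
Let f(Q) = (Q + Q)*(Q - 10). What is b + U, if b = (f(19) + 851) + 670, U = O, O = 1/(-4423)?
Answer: 8240048/4423 ≈ 1863.0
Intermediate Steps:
f(Q) = 2*Q*(-10 + Q) (f(Q) = (2*Q)*(-10 + Q) = 2*Q*(-10 + Q))
O = -1/4423 ≈ -0.00022609
U = -1/4423 ≈ -0.00022609
b = 1863 (b = (2*19*(-10 + 19) + 851) + 670 = (2*19*9 + 851) + 670 = (342 + 851) + 670 = 1193 + 670 = 1863)
b + U = 1863 - 1/4423 = 8240048/4423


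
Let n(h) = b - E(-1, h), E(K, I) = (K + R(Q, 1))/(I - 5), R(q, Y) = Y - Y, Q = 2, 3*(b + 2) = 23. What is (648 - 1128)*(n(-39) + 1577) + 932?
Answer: -8346108/11 ≈ -7.5874e+5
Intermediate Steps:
b = 17/3 (b = -2 + (⅓)*23 = -2 + 23/3 = 17/3 ≈ 5.6667)
R(q, Y) = 0
E(K, I) = K/(-5 + I) (E(K, I) = (K + 0)/(I - 5) = K/(-5 + I))
n(h) = 17/3 + 1/(-5 + h) (n(h) = 17/3 - (-1)/(-5 + h) = 17/3 + 1/(-5 + h))
(648 - 1128)*(n(-39) + 1577) + 932 = (648 - 1128)*((-82 + 17*(-39))/(3*(-5 - 39)) + 1577) + 932 = -480*((⅓)*(-82 - 663)/(-44) + 1577) + 932 = -480*((⅓)*(-1/44)*(-745) + 1577) + 932 = -480*(745/132 + 1577) + 932 = -480*208909/132 + 932 = -8356360/11 + 932 = -8346108/11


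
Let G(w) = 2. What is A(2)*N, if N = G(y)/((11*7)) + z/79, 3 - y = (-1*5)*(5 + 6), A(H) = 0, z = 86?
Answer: 0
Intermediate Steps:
y = 58 (y = 3 - (-1*5)*(5 + 6) = 3 - (-5)*11 = 3 - 1*(-55) = 3 + 55 = 58)
N = 6780/6083 (N = 2/((11*7)) + 86/79 = 2/77 + 86*(1/79) = 2*(1/77) + 86/79 = 2/77 + 86/79 = 6780/6083 ≈ 1.1146)
A(2)*N = 0*(6780/6083) = 0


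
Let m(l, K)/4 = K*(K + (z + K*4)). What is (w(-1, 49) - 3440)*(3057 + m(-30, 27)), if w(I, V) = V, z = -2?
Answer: -59074611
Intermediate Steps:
m(l, K) = 4*K*(-2 + 5*K) (m(l, K) = 4*(K*(K + (-2 + K*4))) = 4*(K*(K + (-2 + 4*K))) = 4*(K*(-2 + 5*K)) = 4*K*(-2 + 5*K))
(w(-1, 49) - 3440)*(3057 + m(-30, 27)) = (49 - 3440)*(3057 + 4*27*(-2 + 5*27)) = -3391*(3057 + 4*27*(-2 + 135)) = -3391*(3057 + 4*27*133) = -3391*(3057 + 14364) = -3391*17421 = -59074611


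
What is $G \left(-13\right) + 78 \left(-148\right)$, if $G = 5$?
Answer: $-11609$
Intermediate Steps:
$G \left(-13\right) + 78 \left(-148\right) = 5 \left(-13\right) + 78 \left(-148\right) = -65 - 11544 = -11609$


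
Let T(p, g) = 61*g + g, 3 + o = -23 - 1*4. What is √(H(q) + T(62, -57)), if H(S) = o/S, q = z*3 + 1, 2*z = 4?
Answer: 24*I*√301/7 ≈ 59.484*I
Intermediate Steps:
z = 2 (z = (½)*4 = 2)
o = -30 (o = -3 + (-23 - 1*4) = -3 + (-23 - 4) = -3 - 27 = -30)
T(p, g) = 62*g
q = 7 (q = 2*3 + 1 = 6 + 1 = 7)
H(S) = -30/S
√(H(q) + T(62, -57)) = √(-30/7 + 62*(-57)) = √(-30*⅐ - 3534) = √(-30/7 - 3534) = √(-24768/7) = 24*I*√301/7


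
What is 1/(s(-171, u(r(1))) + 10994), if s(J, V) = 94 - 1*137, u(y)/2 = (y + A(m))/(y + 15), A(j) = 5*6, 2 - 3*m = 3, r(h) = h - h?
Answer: 1/10951 ≈ 9.1316e-5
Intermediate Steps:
r(h) = 0
m = -⅓ (m = ⅔ - ⅓*3 = ⅔ - 1 = -⅓ ≈ -0.33333)
A(j) = 30
u(y) = 2*(30 + y)/(15 + y) (u(y) = 2*((y + 30)/(y + 15)) = 2*((30 + y)/(15 + y)) = 2*(30 + y)/(15 + y))
s(J, V) = -43 (s(J, V) = 94 - 137 = -43)
1/(s(-171, u(r(1))) + 10994) = 1/(-43 + 10994) = 1/10951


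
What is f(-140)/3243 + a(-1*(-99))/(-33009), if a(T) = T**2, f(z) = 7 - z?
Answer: -2992480/11894243 ≈ -0.25159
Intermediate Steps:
f(-140)/3243 + a(-1*(-99))/(-33009) = (7 - 1*(-140))/3243 + (-1*(-99))**2/(-33009) = (7 + 140)*(1/3243) + 99**2*(-1/33009) = 147*(1/3243) + 9801*(-1/33009) = 49/1081 - 3267/11003 = -2992480/11894243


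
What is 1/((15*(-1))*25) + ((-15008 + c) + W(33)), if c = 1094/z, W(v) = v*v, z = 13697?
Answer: -71492807072/5136375 ≈ -13919.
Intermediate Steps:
W(v) = v²
c = 1094/13697 ≈ 0.079872
1/((15*(-1))*25) + ((-15008 + c) + W(33)) = 1/((15*(-1))*25) + ((-15008 + 1094/13697) + 33²) = 1/(-15*25) + (-205563482/13697 + 1089) = 1/(-375) - 190647449/13697 = -1/375 - 190647449/13697 = -71492807072/5136375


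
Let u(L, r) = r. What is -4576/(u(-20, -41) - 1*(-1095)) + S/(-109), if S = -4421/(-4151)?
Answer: -1037556059/238445893 ≈ -4.3513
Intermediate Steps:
S = 4421/4151 (S = -4421*(-1/4151) = 4421/4151 ≈ 1.0650)
-4576/(u(-20, -41) - 1*(-1095)) + S/(-109) = -4576/(-41 - 1*(-1095)) + (4421/4151)/(-109) = -4576/(-41 + 1095) + (4421/4151)*(-1/109) = -4576/1054 - 4421/452459 = -4576*1/1054 - 4421/452459 = -2288/527 - 4421/452459 = -1037556059/238445893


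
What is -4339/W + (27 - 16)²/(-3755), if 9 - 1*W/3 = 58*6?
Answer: 16169888/3818835 ≈ 4.2342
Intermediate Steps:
W = -1017 (W = 27 - 174*6 = 27 - 3*348 = 27 - 1044 = -1017)
-4339/W + (27 - 16)²/(-3755) = -4339/(-1017) + (27 - 16)²/(-3755) = -4339*(-1/1017) + 11²*(-1/3755) = 4339/1017 + 121*(-1/3755) = 4339/1017 - 121/3755 = 16169888/3818835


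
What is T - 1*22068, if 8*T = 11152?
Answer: -20674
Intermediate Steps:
T = 1394 (T = (1/8)*11152 = 1394)
T - 1*22068 = 1394 - 1*22068 = 1394 - 22068 = -20674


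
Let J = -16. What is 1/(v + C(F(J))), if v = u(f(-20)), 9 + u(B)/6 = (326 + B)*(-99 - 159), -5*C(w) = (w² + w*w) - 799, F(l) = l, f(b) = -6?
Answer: -5/2476783 ≈ -2.0187e-6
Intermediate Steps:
C(w) = 799/5 - 2*w²/5 (C(w) = -((w² + w*w) - 799)/5 = -((w² + w²) - 799)/5 = -(2*w² - 799)/5 = -(-799 + 2*w²)/5 = 799/5 - 2*w²/5)
u(B) = -504702 - 1548*B (u(B) = -54 + 6*((326 + B)*(-99 - 159)) = -54 + 6*((326 + B)*(-258)) = -54 + 6*(-84108 - 258*B) = -54 + (-504648 - 1548*B) = -504702 - 1548*B)
v = -495414 (v = -504702 - 1548*(-6) = -504702 + 9288 = -495414)
1/(v + C(F(J))) = 1/(-495414 + (799/5 - ⅖*(-16)²)) = 1/(-495414 + (799/5 - ⅖*256)) = 1/(-495414 + (799/5 - 512/5)) = 1/(-495414 + 287/5) = 1/(-2476783/5) = -5/2476783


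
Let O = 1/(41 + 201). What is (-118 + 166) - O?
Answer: 11615/242 ≈ 47.996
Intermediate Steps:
O = 1/242 ≈ 0.0041322
(-118 + 166) - O = (-118 + 166) - 1*1/242 = 48 - 1/242 = 11615/242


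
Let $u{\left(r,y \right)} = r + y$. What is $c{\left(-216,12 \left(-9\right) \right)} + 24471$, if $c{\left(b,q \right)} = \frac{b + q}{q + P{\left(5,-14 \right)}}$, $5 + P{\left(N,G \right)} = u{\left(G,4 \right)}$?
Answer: $\frac{1003419}{41} \approx 24474.0$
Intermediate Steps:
$P{\left(N,G \right)} = -1 + G$ ($P{\left(N,G \right)} = -5 + \left(G + 4\right) = -5 + \left(4 + G\right) = -1 + G$)
$c{\left(b,q \right)} = \frac{b + q}{-15 + q}$ ($c{\left(b,q \right)} = \frac{b + q}{q - 15} = \frac{b + q}{-15 + q}$)
$c{\left(-216,12 \left(-9\right) \right)} + 24471 = \frac{-216 + 12 \left(-9\right)}{-15 + 12 \left(-9\right)} + 24471 = \frac{-216 - 108}{-15 - 108} + 24471 = \frac{1}{-123} \left(-324\right) + 24471 = \left(- \frac{1}{123}\right) \left(-324\right) + 24471 = \frac{108}{41} + 24471 = \frac{1003419}{41}$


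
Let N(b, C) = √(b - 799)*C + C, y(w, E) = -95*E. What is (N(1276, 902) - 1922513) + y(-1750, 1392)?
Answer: -2053851 + 2706*√53 ≈ -2.0342e+6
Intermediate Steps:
N(b, C) = C + C*√(-799 + b) (N(b, C) = √(-799 + b)*C + C = C*√(-799 + b) + C = C + C*√(-799 + b))
(N(1276, 902) - 1922513) + y(-1750, 1392) = (902*(1 + √(-799 + 1276)) - 1922513) - 95*1392 = (902*(1 + √477) - 1922513) - 132240 = (902*(1 + 3*√53) - 1922513) - 132240 = ((902 + 2706*√53) - 1922513) - 132240 = (-1921611 + 2706*√53) - 132240 = -2053851 + 2706*√53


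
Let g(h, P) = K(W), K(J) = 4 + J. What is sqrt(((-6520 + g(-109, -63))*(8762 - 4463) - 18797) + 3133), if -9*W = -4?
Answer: 4*I*sqrt(15764646)/3 ≈ 5294.0*I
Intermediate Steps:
W = 4/9 (W = -1/9*(-4) = 4/9 ≈ 0.44444)
g(h, P) = 40/9 (g(h, P) = 4 + 4/9 = 40/9)
sqrt(((-6520 + g(-109, -63))*(8762 - 4463) - 18797) + 3133) = sqrt(((-6520 + 40/9)*(8762 - 4463) - 18797) + 3133) = sqrt((-58640/9*4299 - 18797) + 3133) = sqrt((-84031120/3 - 18797) + 3133) = sqrt(-84087511/3 + 3133) = sqrt(-84078112/3) = 4*I*sqrt(15764646)/3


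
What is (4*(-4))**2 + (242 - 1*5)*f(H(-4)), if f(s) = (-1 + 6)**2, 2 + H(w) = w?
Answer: 6181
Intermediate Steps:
H(w) = -2 + w
f(s) = 25 (f(s) = 5**2 = 25)
(4*(-4))**2 + (242 - 1*5)*f(H(-4)) = (4*(-4))**2 + (242 - 1*5)*25 = (-16)**2 + (242 - 5)*25 = 256 + 237*25 = 256 + 5925 = 6181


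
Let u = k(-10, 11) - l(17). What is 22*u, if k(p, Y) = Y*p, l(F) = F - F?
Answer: -2420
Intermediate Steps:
l(F) = 0
u = -110 (u = 11*(-10) - 1*0 = -110 + 0 = -110)
22*u = 22*(-110) = -2420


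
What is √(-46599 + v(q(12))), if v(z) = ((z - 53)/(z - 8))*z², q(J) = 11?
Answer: I*√48293 ≈ 219.76*I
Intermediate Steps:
v(z) = z²*(-53 + z)/(-8 + z) (v(z) = ((-53 + z)/(-8 + z))*z² = z²*(-53 + z)/(-8 + z))
√(-46599 + v(q(12))) = √(-46599 + 11²*(-53 + 11)/(-8 + 11)) = √(-46599 + 121*(-42)/3) = √(-46599 + 121*(⅓)*(-42)) = √(-46599 - 1694) = √(-48293) = I*√48293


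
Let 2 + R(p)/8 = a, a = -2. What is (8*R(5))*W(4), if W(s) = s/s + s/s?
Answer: -512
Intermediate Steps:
W(s) = 2 (W(s) = 1 + 1 = 2)
R(p) = -32 (R(p) = -16 + 8*(-2) = -16 - 16 = -32)
(8*R(5))*W(4) = (8*(-32))*2 = -256*2 = -512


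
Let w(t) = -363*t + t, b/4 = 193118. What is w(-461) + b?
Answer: 939354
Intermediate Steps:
b = 772472 (b = 4*193118 = 772472)
w(t) = -362*t
w(-461) + b = -362*(-461) + 772472 = 166882 + 772472 = 939354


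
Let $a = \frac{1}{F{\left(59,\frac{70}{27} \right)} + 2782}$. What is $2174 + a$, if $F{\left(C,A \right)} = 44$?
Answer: $\frac{6143725}{2826} \approx 2174.0$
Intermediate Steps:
$a = \frac{1}{2826}$ ($a = \frac{1}{44 + 2782} = \frac{1}{2826} \approx 0.00035386$)
$2174 + a = 2174 + \frac{1}{2826} = \frac{6143725}{2826}$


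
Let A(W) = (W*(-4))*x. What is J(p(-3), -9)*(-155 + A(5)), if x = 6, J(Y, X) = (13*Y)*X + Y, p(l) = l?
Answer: -95700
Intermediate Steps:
J(Y, X) = Y + 13*X*Y (J(Y, X) = 13*X*Y + Y = Y + 13*X*Y)
A(W) = -24*W (A(W) = (W*(-4))*6 = -4*W*6 = -24*W)
J(p(-3), -9)*(-155 + A(5)) = (-3*(1 + 13*(-9)))*(-155 - 24*5) = (-3*(1 - 117))*(-155 - 120) = -3*(-116)*(-275) = 348*(-275) = -95700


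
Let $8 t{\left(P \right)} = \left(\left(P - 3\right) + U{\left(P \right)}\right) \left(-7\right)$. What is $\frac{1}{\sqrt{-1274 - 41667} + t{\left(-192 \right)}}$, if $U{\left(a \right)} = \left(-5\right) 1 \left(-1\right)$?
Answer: $\frac{2660}{1129281} - \frac{16 i \sqrt{42941}}{1129281} \approx 0.0023555 - 0.002936 i$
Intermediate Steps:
$U{\left(a \right)} = 5$ ($U{\left(a \right)} = \left(-5\right) \left(-1\right) = 5$)
$t{\left(P \right)} = - \frac{7}{4} - \frac{7 P}{8}$ ($t{\left(P \right)} = \frac{\left(\left(P - 3\right) + 5\right) \left(-7\right)}{8} = \frac{\left(\left(-3 + P\right) + 5\right) \left(-7\right)}{8} = \frac{\left(2 + P\right) \left(-7\right)}{8} = \frac{-14 - 7 P}{8} = - \frac{7}{4} - \frac{7 P}{8}$)
$\frac{1}{\sqrt{-1274 - 41667} + t{\left(-192 \right)}} = \frac{1}{\sqrt{-1274 - 41667} - - \frac{665}{4}} = \frac{1}{\sqrt{-42941} + \left(- \frac{7}{4} + 168\right)} = \frac{1}{i \sqrt{42941} + \frac{665}{4}} = \frac{1}{\frac{665}{4} + i \sqrt{42941}}$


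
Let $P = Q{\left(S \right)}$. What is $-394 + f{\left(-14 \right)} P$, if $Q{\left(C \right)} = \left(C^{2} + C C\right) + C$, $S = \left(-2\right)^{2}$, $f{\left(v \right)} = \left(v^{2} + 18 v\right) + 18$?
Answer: $-1762$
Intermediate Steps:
$f{\left(v \right)} = 18 + v^{2} + 18 v$
$S = 4$
$Q{\left(C \right)} = C + 2 C^{2}$ ($Q{\left(C \right)} = \left(C^{2} + C^{2}\right) + C = 2 C^{2} + C = C + 2 C^{2}$)
$P = 36$ ($P = 4 \left(1 + 2 \cdot 4\right) = 4 \left(1 + 8\right) = 4 \cdot 9 = 36$)
$-394 + f{\left(-14 \right)} P = -394 + \left(18 + \left(-14\right)^{2} + 18 \left(-14\right)\right) 36 = -394 + \left(18 + 196 - 252\right) 36 = -394 - 1368 = -1762$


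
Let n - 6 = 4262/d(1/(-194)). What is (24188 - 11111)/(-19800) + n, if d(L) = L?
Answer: -1819009853/2200 ≈ -8.2682e+5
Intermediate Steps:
n = -826822 (n = 6 + 4262/(1/(-194)) = 6 + 4262/(-1/194) = 6 + 4262*(-194) = 6 - 826828 = -826822)
(24188 - 11111)/(-19800) + n = (24188 - 11111)/(-19800) - 826822 = 13077*(-1/19800) - 826822 = -1453/2200 - 826822 = -1819009853/2200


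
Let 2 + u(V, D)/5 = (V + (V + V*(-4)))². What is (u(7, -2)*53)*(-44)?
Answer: -2262040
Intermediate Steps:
u(V, D) = -10 + 20*V² (u(V, D) = -10 + 5*(V + (V + V*(-4)))² = -10 + 5*(V + (V - 4*V))² = -10 + 5*(V - 3*V)² = -10 + 5*(-2*V)² = -10 + 5*(4*V²) = -10 + 20*V²)
(u(7, -2)*53)*(-44) = ((-10 + 20*7²)*53)*(-44) = ((-10 + 20*49)*53)*(-44) = ((-10 + 980)*53)*(-44) = (970*53)*(-44) = 51410*(-44) = -2262040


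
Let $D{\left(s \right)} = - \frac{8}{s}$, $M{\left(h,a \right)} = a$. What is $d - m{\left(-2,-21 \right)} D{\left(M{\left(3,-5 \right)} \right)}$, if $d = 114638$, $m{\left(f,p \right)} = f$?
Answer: $\frac{573206}{5} \approx 1.1464 \cdot 10^{5}$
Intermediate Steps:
$d - m{\left(-2,-21 \right)} D{\left(M{\left(3,-5 \right)} \right)} = 114638 - - 2 \left(- \frac{8}{-5}\right) = 114638 - - 2 \left(\left(-8\right) \left(- \frac{1}{5}\right)\right) = 114638 - \left(-2\right) \frac{8}{5} = 114638 - - \frac{16}{5} = 114638 + \frac{16}{5} = \frac{573206}{5}$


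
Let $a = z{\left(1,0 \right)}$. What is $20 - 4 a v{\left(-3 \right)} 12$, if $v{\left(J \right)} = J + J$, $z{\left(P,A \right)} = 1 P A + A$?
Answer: $0$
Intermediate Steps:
$z{\left(P,A \right)} = A + A P$ ($z{\left(P,A \right)} = P A + A = A P + A = A + A P$)
$a = 0$ ($a = 0 \left(1 + 1\right) = 0 \cdot 2 = 0$)
$v{\left(J \right)} = 2 J$
$20 - 4 a v{\left(-3 \right)} 12 = 20 \left(-4\right) 0 \cdot 2 \left(-3\right) 12 = 20 \cdot 0 \left(-6\right) 12 = 20 \cdot 0 \cdot 12 = 0 \cdot 12 = 0$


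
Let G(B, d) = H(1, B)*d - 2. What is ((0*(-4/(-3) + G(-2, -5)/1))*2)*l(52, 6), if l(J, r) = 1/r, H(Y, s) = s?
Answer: 0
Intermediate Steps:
G(B, d) = -2 + B*d (G(B, d) = B*d - 2 = -2 + B*d)
((0*(-4/(-3) + G(-2, -5)/1))*2)*l(52, 6) = ((0*(-4/(-3) + (-2 - 2*(-5))/1))*2)/6 = ((0*(-4*(-1/3) + (-2 + 10)*1))*2)*(1/6) = ((0*(4/3 + 8*1))*2)*(1/6) = ((0*(4/3 + 8))*2)*(1/6) = ((0*(28/3))*2)*(1/6) = (0*2)*(1/6) = 0*(1/6) = 0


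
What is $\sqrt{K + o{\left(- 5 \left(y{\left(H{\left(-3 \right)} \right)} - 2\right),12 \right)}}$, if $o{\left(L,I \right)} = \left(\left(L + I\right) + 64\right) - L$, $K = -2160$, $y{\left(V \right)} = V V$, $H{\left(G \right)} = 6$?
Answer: $2 i \sqrt{521} \approx 45.651 i$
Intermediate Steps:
$y{\left(V \right)} = V^{2}$
$o{\left(L,I \right)} = 64 + I$ ($o{\left(L,I \right)} = \left(\left(I + L\right) + 64\right) - L = \left(64 + I + L\right) - L = 64 + I$)
$\sqrt{K + o{\left(- 5 \left(y{\left(H{\left(-3 \right)} \right)} - 2\right),12 \right)}} = \sqrt{-2160 + \left(64 + 12\right)} = \sqrt{-2160 + 76} = \sqrt{-2084} = 2 i \sqrt{521}$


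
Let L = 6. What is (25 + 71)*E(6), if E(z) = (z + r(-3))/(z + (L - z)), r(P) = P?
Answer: 48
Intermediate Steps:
E(z) = -½ + z/6 (E(z) = (z - 3)/(z + (6 - z)) = (-3 + z)/6 = (-3 + z)*(⅙) = -½ + z/6)
(25 + 71)*E(6) = (25 + 71)*(-½ + (⅙)*6) = 96*(-½ + 1) = 96*(½) = 48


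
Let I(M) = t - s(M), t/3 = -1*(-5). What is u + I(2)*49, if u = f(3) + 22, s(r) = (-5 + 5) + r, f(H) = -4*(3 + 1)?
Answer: 643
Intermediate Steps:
f(H) = -16 (f(H) = -4*4 = -16)
s(r) = r (s(r) = 0 + r = r)
t = 15 (t = 3*(-1*(-5)) = 3*5 = 15)
I(M) = 15 - M
u = 6 (u = -16 + 22 = 6)
u + I(2)*49 = 6 + (15 - 1*2)*49 = 6 + (15 - 2)*49 = 6 + 13*49 = 6 + 637 = 643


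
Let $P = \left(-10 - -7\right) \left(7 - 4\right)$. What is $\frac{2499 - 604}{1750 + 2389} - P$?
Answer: $\frac{39146}{4139} \approx 9.4578$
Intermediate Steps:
$P = -9$ ($P = \left(-10 + 7\right) 3 = \left(-3\right) 3 = -9$)
$\frac{2499 - 604}{1750 + 2389} - P = \frac{2499 - 604}{1750 + 2389} - -9 = \frac{1895}{4139} + 9 = \frac{39146}{4139}$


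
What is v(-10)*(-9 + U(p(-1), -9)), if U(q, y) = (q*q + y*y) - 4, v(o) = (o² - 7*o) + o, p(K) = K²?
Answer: 11040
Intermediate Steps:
v(o) = o² - 6*o
U(q, y) = -4 + q² + y² (U(q, y) = (q² + y²) - 4 = -4 + q² + y²)
v(-10)*(-9 + U(p(-1), -9)) = (-10*(-6 - 10))*(-9 + (-4 + ((-1)²)² + (-9)²)) = (-10*(-16))*(-9 + (-4 + 1² + 81)) = 160*(-9 + (-4 + 1 + 81)) = 160*(-9 + 78) = 160*69 = 11040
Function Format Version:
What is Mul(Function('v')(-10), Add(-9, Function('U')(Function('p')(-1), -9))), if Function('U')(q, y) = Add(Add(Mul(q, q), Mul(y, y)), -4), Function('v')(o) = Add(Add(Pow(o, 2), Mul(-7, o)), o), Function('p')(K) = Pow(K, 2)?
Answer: 11040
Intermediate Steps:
Function('v')(o) = Add(Pow(o, 2), Mul(-6, o))
Function('U')(q, y) = Add(-4, Pow(q, 2), Pow(y, 2)) (Function('U')(q, y) = Add(Add(Pow(q, 2), Pow(y, 2)), -4) = Add(-4, Pow(q, 2), Pow(y, 2)))
Mul(Function('v')(-10), Add(-9, Function('U')(Function('p')(-1), -9))) = Mul(Mul(-10, Add(-6, -10)), Add(-9, Add(-4, Pow(Pow(-1, 2), 2), Pow(-9, 2)))) = Mul(Mul(-10, -16), Add(-9, Add(-4, Pow(1, 2), 81))) = Mul(160, Add(-9, Add(-4, 1, 81))) = Mul(160, Add(-9, 78)) = Mul(160, 69) = 11040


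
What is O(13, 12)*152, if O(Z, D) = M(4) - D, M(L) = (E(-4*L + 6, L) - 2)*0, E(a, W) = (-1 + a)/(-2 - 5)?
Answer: -1824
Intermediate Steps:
E(a, W) = ⅐ - a/7 (E(a, W) = (-1 + a)/(-7) = (-1 + a)*(-⅐) = ⅐ - a/7)
M(L) = 0 (M(L) = ((⅐ - (-4*L + 6)/7) - 2)*0 = ((⅐ - (6 - 4*L)/7) - 2)*0 = ((⅐ + (-6/7 + 4*L/7)) - 2)*0 = ((-5/7 + 4*L/7) - 2)*0 = (-19/7 + 4*L/7)*0 = 0)
O(Z, D) = -D (O(Z, D) = 0 - D = -D)
O(13, 12)*152 = -1*12*152 = -12*152 = -1824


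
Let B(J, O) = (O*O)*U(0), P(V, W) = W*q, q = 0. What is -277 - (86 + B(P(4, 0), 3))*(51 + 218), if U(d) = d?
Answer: -23411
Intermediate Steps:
P(V, W) = 0 (P(V, W) = W*0 = 0)
B(J, O) = 0 (B(J, O) = (O*O)*0 = O**2*0 = 0)
-277 - (86 + B(P(4, 0), 3))*(51 + 218) = -277 - (86 + 0)*(51 + 218) = -277 - 86*269 = -277 - 1*23134 = -277 - 23134 = -23411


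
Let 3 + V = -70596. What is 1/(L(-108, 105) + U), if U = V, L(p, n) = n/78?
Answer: -26/1835539 ≈ -1.4165e-5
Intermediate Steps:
V = -70599 (V = -3 - 70596 = -70599)
L(p, n) = n/78 (L(p, n) = n*(1/78) = n/78)
U = -70599
1/(L(-108, 105) + U) = 1/((1/78)*105 - 70599) = 1/(35/26 - 70599) = 1/(-1835539/26) = -26/1835539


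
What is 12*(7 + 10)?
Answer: 204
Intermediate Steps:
12*(7 + 10) = 12*17 = 204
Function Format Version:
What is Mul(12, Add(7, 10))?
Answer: 204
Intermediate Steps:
Mul(12, Add(7, 10)) = Mul(12, 17) = 204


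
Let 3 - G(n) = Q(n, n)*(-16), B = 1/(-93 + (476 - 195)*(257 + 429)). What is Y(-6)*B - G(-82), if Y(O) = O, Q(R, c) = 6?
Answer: -19074633/192673 ≈ -99.000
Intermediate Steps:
B = 1/192673 (B = 1/(-93 + 281*686) = 1/(-93 + 192766) = 1/192673 ≈ 5.1901e-6)
G(n) = 99 (G(n) = 3 - 6*(-16) = 3 - 1*(-96) = 3 + 96 = 99)
Y(-6)*B - G(-82) = -6*1/192673 - 1*99 = -6/192673 - 99 = -19074633/192673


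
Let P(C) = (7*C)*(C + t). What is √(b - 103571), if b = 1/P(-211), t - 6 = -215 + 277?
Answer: 12*I*√32085494936495/211211 ≈ 321.82*I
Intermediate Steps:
t = 68 (t = 6 + (-215 + 277) = 6 + 62 = 68)
P(C) = 7*C*(68 + C) (P(C) = (7*C)*(C + 68) = (7*C)*(68 + C) = 7*C*(68 + C))
b = 1/211211 (b = 1/(7*(-211)*(68 - 211)) = 1/(7*(-211)*(-143)) = 1/211211 ≈ 4.7346e-6)
√(b - 103571) = √(1/211211 - 103571) = √(-21875334480/211211) = 12*I*√32085494936495/211211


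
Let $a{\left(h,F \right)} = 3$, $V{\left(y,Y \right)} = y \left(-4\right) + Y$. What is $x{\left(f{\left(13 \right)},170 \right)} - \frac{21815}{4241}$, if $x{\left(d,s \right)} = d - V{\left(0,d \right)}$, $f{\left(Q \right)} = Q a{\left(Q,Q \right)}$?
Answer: $- \frac{21815}{4241} \approx -5.1438$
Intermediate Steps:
$V{\left(y,Y \right)} = Y - 4 y$ ($V{\left(y,Y \right)} = - 4 y + Y = Y - 4 y$)
$f{\left(Q \right)} = 3 Q$ ($f{\left(Q \right)} = Q 3 = 3 Q$)
$x{\left(d,s \right)} = 0$ ($x{\left(d,s \right)} = d - \left(d - 0\right) = d - \left(d + 0\right) = d - d = 0$)
$x{\left(f{\left(13 \right)},170 \right)} - \frac{21815}{4241} = 0 - \frac{21815}{4241} = - \frac{21815}{4241}$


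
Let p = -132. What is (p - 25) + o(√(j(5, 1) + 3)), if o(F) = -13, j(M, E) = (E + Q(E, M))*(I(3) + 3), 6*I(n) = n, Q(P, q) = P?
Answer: -170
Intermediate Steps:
I(n) = n/6
j(M, E) = 7*E (j(M, E) = (E + E)*((⅙)*3 + 3) = (2*E)*(½ + 3) = (2*E)*(7/2) = 7*E)
(p - 25) + o(√(j(5, 1) + 3)) = (-132 - 25) - 13 = -157 - 13 = -170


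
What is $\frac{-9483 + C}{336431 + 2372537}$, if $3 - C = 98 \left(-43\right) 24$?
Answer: $\frac{11457}{338621} \approx 0.033834$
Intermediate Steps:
$C = 101139$ ($C = 3 - 98 \left(-43\right) 24 = 3 - \left(-4214\right) 24 = 3 - -101136 = 3 + 101136 = 101139$)
$\frac{-9483 + C}{336431 + 2372537} = \frac{-9483 + 101139}{336431 + 2372537} = \frac{91656}{2708968} = 91656 \cdot \frac{1}{2708968} = \frac{11457}{338621}$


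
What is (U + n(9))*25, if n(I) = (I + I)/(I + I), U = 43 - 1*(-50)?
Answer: 2350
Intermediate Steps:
U = 93 (U = 43 + 50 = 93)
n(I) = 1 (n(I) = (2*I)/((2*I)) = (2*I)*(1/(2*I)) = 1)
(U + n(9))*25 = (93 + 1)*25 = 94*25 = 2350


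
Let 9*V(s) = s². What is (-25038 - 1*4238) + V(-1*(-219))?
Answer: -23947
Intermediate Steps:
V(s) = s²/9
(-25038 - 1*4238) + V(-1*(-219)) = (-25038 - 1*4238) + (-1*(-219))²/9 = (-25038 - 4238) + (⅑)*219² = -29276 + (⅑)*47961 = -29276 + 5329 = -23947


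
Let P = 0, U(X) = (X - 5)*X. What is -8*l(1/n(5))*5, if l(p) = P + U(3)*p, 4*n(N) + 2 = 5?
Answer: 320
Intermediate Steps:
U(X) = X*(-5 + X) (U(X) = (-5 + X)*X = X*(-5 + X))
n(N) = ¾ (n(N) = -½ + (¼)*5 = -½ + 5/4 = ¾)
l(p) = -6*p (l(p) = 0 + (3*(-5 + 3))*p = 0 + (3*(-2))*p = 0 - 6*p = -6*p)
-8*l(1/n(5))*5 = -(-48)/¾*5 = -(-48)*4/3*5 = -8*(-8)*5 = 64*5 = 320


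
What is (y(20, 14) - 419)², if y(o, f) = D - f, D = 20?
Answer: 170569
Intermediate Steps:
y(o, f) = 20 - f
(y(20, 14) - 419)² = ((20 - 1*14) - 419)² = ((20 - 14) - 419)² = (6 - 419)² = (-413)² = 170569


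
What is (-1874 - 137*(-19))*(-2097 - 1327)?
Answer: -2496096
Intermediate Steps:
(-1874 - 137*(-19))*(-2097 - 1327) = (-1874 + 2603)*(-3424) = 729*(-3424) = -2496096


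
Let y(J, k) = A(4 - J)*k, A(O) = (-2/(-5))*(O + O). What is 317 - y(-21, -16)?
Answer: 637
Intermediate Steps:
A(O) = 4*O/5 (A(O) = (-2*(-⅕))*(2*O) = 2*(2*O)/5 = 4*O/5)
y(J, k) = k*(16/5 - 4*J/5) (y(J, k) = (4*(4 - J)/5)*k = (16/5 - 4*J/5)*k = k*(16/5 - 4*J/5))
317 - y(-21, -16) = 317 - 4*(-16)*(4 - 1*(-21))/5 = 317 - 4*(-16)*(4 + 21)/5 = 317 - 4*(-16)*25/5 = 317 - 1*(-320) = 317 + 320 = 637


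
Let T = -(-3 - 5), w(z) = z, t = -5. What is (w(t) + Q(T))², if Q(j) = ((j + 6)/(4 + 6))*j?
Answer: 961/25 ≈ 38.440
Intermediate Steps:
T = 8 (T = -1*(-8) = 8)
Q(j) = j*(⅗ + j/10) (Q(j) = ((6 + j)/10)*j = ((6 + j)*(⅒))*j = (⅗ + j/10)*j = j*(⅗ + j/10))
(w(t) + Q(T))² = (-5 + (⅒)*8*(6 + 8))² = (-5 + (⅒)*8*14)² = (-5 + 56/5)² = (31/5)² = 961/25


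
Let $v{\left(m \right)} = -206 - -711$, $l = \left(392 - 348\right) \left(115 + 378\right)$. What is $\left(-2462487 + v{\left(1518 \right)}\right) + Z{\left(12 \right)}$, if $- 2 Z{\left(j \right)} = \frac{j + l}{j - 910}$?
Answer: $- \frac{1105424492}{449} \approx -2.462 \cdot 10^{6}$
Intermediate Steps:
$l = 21692$ ($l = 44 \cdot 493 = 21692$)
$v{\left(m \right)} = 505$ ($v{\left(m \right)} = -206 + 711 = 505$)
$Z{\left(j \right)} = - \frac{21692 + j}{2 \left(-910 + j\right)}$ ($Z{\left(j \right)} = - \frac{\left(j + 21692\right) \frac{1}{j - 910}}{2} = - \frac{\left(21692 + j\right) \frac{1}{-910 + j}}{2} = - \frac{\frac{1}{-910 + j} \left(21692 + j\right)}{2} = - \frac{21692 + j}{2 \left(-910 + j\right)}$)
$\left(-2462487 + v{\left(1518 \right)}\right) + Z{\left(12 \right)} = \left(-2462487 + 505\right) + \frac{-21692 - 12}{2 \left(-910 + 12\right)} = -2461982 + \frac{-21692 - 12}{2 \left(-898\right)} = -2461982 + \frac{1}{2} \left(- \frac{1}{898}\right) \left(-21704\right) = -2461982 + \frac{5426}{449} = - \frac{1105424492}{449}$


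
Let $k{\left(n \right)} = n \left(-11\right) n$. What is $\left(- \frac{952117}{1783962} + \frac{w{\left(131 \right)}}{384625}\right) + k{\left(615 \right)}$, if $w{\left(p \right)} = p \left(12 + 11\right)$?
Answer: $- \frac{2854736843595442369}{686156384250} \approx -4.1605 \cdot 10^{6}$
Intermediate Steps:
$k{\left(n \right)} = - 11 n^{2}$ ($k{\left(n \right)} = - 11 n n = - 11 n^{2}$)
$w{\left(p \right)} = 23 p$ ($w{\left(p \right)} = p 23 = 23 p$)
$\left(- \frac{952117}{1783962} + \frac{w{\left(131 \right)}}{384625}\right) + k{\left(615 \right)} = \left(- \frac{952117}{1783962} + \frac{23 \cdot 131}{384625}\right) - 11 \cdot 615^{2} = \left(\left(-952117\right) \frac{1}{1783962} + 3013 \cdot \frac{1}{384625}\right) - 4160475 = \left(- \frac{952117}{1783962} + \frac{3013}{384625}\right) - 4160475 = - \frac{360832923619}{686156384250} - 4160475 = - \frac{2854736843595442369}{686156384250}$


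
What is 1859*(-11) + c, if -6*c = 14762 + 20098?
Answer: -26259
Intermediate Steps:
c = -5810 (c = -(14762 + 20098)/6 = -⅙*34860 = -5810)
1859*(-11) + c = 1859*(-11) - 5810 = -20449 - 5810 = -26259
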